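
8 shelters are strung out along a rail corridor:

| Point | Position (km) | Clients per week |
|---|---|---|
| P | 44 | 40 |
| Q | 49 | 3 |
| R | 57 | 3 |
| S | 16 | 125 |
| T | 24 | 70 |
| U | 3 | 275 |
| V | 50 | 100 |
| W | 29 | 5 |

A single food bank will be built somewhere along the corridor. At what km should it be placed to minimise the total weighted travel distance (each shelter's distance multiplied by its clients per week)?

x = 16

For a sum of weighted absolute distances on a line, the optimum is the weighted median (not the mean). Total weight W = 621; half-weight = 310.5.
Sort by position and accumulate weight:
  km 3 (U, w=275) → cum 275
  km 16 (S, w=125) → cum 400  ≥ 310.5 → median here
  km 24 (T, w=70) → cum 470
  km 29 (W, w=5) → cum 475
  km 44 (P, w=40) → cum 515
  km 49 (Q, w=3) → cum 518
  km 50 (V, w=100) → cum 618
  km 57 (R, w=3) → cum 621
Optimal location: km 16.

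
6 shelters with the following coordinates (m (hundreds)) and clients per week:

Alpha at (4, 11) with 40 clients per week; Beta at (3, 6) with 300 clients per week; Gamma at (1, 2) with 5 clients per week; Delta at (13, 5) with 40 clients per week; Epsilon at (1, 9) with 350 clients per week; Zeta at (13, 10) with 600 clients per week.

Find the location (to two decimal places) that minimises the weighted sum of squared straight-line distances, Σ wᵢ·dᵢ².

The minimiser of Σwᵢ‖p−pᵢ‖² is the weighted centroid p* = (Σwᵢpᵢ)/(Σwᵢ).
Σwᵢ = 1335.
Σwᵢxᵢ = 40·4 + 300·3 + 5·1 + 40·13 + 350·1 + 600·13 = 9735.
Σwᵢyᵢ = 40·11 + 300·6 + 5·2 + 40·5 + 350·9 + 600·10 = 11600.
x* = 9735/1335 = 7.29, y* = 11600/1335 = 8.69.

(7.29, 8.69)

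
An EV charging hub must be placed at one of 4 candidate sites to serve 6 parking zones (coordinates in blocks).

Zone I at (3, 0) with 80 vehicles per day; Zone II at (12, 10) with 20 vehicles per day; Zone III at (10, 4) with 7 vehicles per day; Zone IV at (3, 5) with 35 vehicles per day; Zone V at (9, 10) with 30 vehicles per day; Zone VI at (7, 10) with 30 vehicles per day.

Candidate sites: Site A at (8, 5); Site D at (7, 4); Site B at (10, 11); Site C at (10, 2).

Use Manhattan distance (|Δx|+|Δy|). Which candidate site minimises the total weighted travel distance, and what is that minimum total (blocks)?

Total weighted distance at each candidate:
  Site A (8, 5): total = 1536
  Site D (7, 4): total = 1476
  Site B (10, 11): total = 2184
  Site C (10, 2): total = 1884
Minimum is at Site D with total 1476 blocks.

Site D, total 1476 blocks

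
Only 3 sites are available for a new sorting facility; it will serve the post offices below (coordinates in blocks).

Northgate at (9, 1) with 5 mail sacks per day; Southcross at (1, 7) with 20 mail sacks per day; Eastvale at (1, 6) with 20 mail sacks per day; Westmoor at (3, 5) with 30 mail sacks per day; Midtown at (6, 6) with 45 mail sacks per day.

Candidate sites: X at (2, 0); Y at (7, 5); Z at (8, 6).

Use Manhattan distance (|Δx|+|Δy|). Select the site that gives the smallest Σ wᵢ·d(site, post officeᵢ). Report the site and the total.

Y, total 540 blocks

Total weighted distance at each candidate:
  X (2, 0): total = 970
  Y (7, 5): total = 540
  Z (8, 6): total = 600
Minimum is at Y with total 540 blocks.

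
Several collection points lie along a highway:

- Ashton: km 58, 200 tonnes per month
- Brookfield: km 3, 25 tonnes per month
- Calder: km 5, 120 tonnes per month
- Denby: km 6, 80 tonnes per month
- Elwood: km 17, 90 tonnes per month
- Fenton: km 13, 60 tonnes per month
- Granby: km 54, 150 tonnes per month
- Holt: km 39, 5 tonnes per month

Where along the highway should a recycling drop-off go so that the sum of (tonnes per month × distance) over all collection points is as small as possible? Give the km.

For a sum of weighted absolute distances on a line, the optimum is the weighted median (not the mean). Total weight W = 730; half-weight = 365.
Sort by position and accumulate weight:
  km 3 (Brookfield, w=25) → cum 25
  km 5 (Calder, w=120) → cum 145
  km 6 (Denby, w=80) → cum 225
  km 13 (Fenton, w=60) → cum 285
  km 17 (Elwood, w=90) → cum 375  ≥ 365 → median here
  km 39 (Holt, w=5) → cum 380
  km 54 (Granby, w=150) → cum 530
  km 58 (Ashton, w=200) → cum 730
Optimal location: km 17.

x = 17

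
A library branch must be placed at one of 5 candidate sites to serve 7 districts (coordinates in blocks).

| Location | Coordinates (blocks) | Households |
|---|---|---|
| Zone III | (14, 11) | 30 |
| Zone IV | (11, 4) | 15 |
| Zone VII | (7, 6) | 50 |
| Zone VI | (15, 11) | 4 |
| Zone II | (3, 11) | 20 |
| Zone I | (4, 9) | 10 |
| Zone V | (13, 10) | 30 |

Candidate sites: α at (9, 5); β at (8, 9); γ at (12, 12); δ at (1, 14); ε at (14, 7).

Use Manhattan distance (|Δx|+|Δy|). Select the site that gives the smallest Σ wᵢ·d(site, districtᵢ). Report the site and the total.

Total weighted distance at each candidate:
  α (9, 5): total = 1173
  β (8, 9): total = 956
  γ (12, 12): total = 1191
  δ (1, 14): total = 2208
  ε (14, 7): total = 1170
Minimum is at β with total 956 blocks.

β, total 956 blocks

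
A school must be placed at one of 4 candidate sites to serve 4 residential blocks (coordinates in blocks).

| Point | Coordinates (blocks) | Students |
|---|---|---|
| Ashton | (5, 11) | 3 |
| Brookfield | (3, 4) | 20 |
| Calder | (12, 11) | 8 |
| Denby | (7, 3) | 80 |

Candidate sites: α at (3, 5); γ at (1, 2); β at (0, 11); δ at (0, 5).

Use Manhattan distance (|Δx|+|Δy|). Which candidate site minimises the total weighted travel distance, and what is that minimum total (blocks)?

α, total 644 blocks

Total weighted distance at each candidate:
  α (3, 5): total = 644
  γ (1, 2): total = 839
  β (0, 11): total = 1511
  δ (0, 5): total = 977
Minimum is at α with total 644 blocks.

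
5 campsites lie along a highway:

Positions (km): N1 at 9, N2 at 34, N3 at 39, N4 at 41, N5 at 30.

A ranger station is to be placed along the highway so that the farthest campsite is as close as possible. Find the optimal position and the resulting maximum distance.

The 1-center on a line is the midpoint of the two extreme points: leftmost at 9, rightmost at 41.
Optimal location = (9 + 41)/2 = 25; maximum distance = (41 − 9)/2 = 16.

location 25, max distance 16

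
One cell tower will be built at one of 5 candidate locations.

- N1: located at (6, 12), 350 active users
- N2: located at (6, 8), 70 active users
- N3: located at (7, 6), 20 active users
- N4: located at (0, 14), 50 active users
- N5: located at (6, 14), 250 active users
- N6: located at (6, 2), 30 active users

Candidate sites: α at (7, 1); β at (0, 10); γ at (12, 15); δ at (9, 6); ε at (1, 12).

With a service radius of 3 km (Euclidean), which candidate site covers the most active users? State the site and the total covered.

ε, covering 50

Coverage radius r = 3 km; a point is covered iff (Δx)²+(Δy)² ≤ 3² = 9.
  α (7, 1): covers {N6} → 30
  β (0, 10): covers {none} → 0
  γ (12, 15): covers {none} → 0
  δ (9, 6): covers {N3} → 20
  ε (1, 12): covers {N4} → 50
Maximum coverage at ε: 50 active users.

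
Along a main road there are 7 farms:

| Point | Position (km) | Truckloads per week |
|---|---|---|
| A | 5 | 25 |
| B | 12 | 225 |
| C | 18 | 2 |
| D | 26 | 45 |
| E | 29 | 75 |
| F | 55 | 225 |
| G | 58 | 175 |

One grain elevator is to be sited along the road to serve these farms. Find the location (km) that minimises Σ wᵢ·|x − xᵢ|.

For a sum of weighted absolute distances on a line, the optimum is the weighted median (not the mean). Total weight W = 772; half-weight = 386.
Sort by position and accumulate weight:
  km 5 (A, w=25) → cum 25
  km 12 (B, w=225) → cum 250
  km 18 (C, w=2) → cum 252
  km 26 (D, w=45) → cum 297
  km 29 (E, w=75) → cum 372
  km 55 (F, w=225) → cum 597  ≥ 386 → median here
  km 58 (G, w=175) → cum 772
Optimal location: km 55.

x = 55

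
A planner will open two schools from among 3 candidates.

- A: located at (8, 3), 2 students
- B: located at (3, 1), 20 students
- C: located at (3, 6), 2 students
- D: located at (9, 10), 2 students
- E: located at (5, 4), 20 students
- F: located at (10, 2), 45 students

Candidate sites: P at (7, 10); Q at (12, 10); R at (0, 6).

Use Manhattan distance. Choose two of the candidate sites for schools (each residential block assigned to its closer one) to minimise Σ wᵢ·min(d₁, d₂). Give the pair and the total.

{Q, R}, total 784

Evaluate every pair (each demand assigned to the nearer of the two):
  {Q, R}: total = 784
  {P, R}: total = 821
  {P, Q}: total = 906
Best pair: {Q, R} with total 784.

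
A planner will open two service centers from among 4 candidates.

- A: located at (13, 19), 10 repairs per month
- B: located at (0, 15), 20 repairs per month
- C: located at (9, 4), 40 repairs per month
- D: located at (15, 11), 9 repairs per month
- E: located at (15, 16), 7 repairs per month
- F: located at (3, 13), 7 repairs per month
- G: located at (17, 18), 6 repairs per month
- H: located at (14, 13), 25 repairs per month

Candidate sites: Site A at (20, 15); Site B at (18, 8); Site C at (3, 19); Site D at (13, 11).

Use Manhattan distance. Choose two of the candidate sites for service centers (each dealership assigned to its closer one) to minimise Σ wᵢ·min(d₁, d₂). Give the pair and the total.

Evaluate every pair (each demand assigned to the nearer of the two):
  {Site C, Site D}: total = 910
  {Site A, Site D}: total = 1115
  {Site B, Site D}: total = 1152
  {Site B, Site C}: total = 1224
  {Site A, Site C}: total = 1481
  {Site A, Site B}: total = 1495
Best pair: {Site C, Site D} with total 910.

{Site C, Site D}, total 910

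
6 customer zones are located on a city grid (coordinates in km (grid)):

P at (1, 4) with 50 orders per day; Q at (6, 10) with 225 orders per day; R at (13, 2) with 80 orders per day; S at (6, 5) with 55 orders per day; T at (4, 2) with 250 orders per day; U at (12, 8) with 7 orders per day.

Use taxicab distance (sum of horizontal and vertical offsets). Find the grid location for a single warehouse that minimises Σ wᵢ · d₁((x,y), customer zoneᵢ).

Manhattan distance separates: Σwᵢ(|x−xᵢ|+|y−yᵢ|) = Σwᵢ|x−xᵢ| + Σwᵢ|y−yᵢ|, so x and y are optimised independently as 1-D weighted medians.
Total weight W = 667; half = 333.5.
x-coordinate, sorted with cumulative weight:
  x=1 (P, w=50) cum 50
  x=4 (T, w=250) cum 300
  x=6 (Q, w=225) cum 525  ← median
  x=6 (S, w=55) cum 580
  x=12 (U, w=7) cum 587
  x=13 (R, w=80) cum 667
⇒ x* = 6
y-coordinate, sorted with cumulative weight:
  y=2 (R, w=80) cum 80
  y=2 (T, w=250) cum 330
  y=4 (P, w=50) cum 380  ← median
  y=5 (S, w=55) cum 435
  y=8 (U, w=7) cum 442
  y=10 (Q, w=225) cum 667
⇒ y* = 4

(6, 4)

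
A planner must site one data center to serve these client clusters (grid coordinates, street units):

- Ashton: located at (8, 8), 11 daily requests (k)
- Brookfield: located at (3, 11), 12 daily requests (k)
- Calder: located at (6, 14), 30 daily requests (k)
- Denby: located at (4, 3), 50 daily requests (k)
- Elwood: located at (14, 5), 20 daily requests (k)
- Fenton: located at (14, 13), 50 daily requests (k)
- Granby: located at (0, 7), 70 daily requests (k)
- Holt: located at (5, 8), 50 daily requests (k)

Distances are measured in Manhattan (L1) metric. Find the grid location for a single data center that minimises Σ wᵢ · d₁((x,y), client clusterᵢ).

Manhattan distance separates: Σwᵢ(|x−xᵢ|+|y−yᵢ|) = Σwᵢ|x−xᵢ| + Σwᵢ|y−yᵢ|, so x and y are optimised independently as 1-D weighted medians.
Total weight W = 293; half = 146.5.
x-coordinate, sorted with cumulative weight:
  x=0 (Granby, w=70) cum 70
  x=3 (Brookfield, w=12) cum 82
  x=4 (Denby, w=50) cum 132
  x=5 (Holt, w=50) cum 182  ← median
  x=6 (Calder, w=30) cum 212
  x=8 (Ashton, w=11) cum 223
  x=14 (Elwood, w=20) cum 243
  x=14 (Fenton, w=50) cum 293
⇒ x* = 5
y-coordinate, sorted with cumulative weight:
  y=3 (Denby, w=50) cum 50
  y=5 (Elwood, w=20) cum 70
  y=7 (Granby, w=70) cum 140
  y=8 (Ashton, w=11) cum 151  ← median
  y=8 (Holt, w=50) cum 201
  y=11 (Brookfield, w=12) cum 213
  y=13 (Fenton, w=50) cum 263
  y=14 (Calder, w=30) cum 293
⇒ y* = 8

(5, 8)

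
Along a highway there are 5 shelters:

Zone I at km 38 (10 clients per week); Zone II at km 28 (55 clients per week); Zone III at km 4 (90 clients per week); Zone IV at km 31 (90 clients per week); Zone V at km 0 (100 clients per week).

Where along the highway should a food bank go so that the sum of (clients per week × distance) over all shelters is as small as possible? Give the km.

x = 4

For a sum of weighted absolute distances on a line, the optimum is the weighted median (not the mean). Total weight W = 345; half-weight = 172.5.
Sort by position and accumulate weight:
  km 0 (Zone V, w=100) → cum 100
  km 4 (Zone III, w=90) → cum 190  ≥ 172.5 → median here
  km 28 (Zone II, w=55) → cum 245
  km 31 (Zone IV, w=90) → cum 335
  km 38 (Zone I, w=10) → cum 345
Optimal location: km 4.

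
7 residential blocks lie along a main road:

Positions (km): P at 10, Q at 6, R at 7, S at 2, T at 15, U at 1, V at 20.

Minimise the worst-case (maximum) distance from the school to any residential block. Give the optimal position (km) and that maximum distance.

location 10.5, max distance 9.5

The 1-center on a line is the midpoint of the two extreme points: leftmost at 1, rightmost at 20.
Optimal location = (1 + 20)/2 = 10.5; maximum distance = (20 − 1)/2 = 9.5.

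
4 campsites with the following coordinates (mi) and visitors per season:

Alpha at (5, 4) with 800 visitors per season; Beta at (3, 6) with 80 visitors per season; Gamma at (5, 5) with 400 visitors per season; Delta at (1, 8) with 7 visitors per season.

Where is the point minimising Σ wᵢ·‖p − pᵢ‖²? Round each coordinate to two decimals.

(4.85, 4.46)

The minimiser of Σwᵢ‖p−pᵢ‖² is the weighted centroid p* = (Σwᵢpᵢ)/(Σwᵢ).
Σwᵢ = 1287.
Σwᵢxᵢ = 800·5 + 80·3 + 400·5 + 7·1 = 6247.
Σwᵢyᵢ = 800·4 + 80·6 + 400·5 + 7·8 = 5736.
x* = 6247/1287 = 4.85, y* = 5736/1287 = 4.46.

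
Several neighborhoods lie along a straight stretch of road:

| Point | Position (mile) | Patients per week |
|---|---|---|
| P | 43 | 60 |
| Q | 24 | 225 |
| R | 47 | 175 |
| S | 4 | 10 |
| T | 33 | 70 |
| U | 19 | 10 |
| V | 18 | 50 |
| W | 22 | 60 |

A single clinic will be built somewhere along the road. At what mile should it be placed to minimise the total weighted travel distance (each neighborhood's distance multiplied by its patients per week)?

x = 24

For a sum of weighted absolute distances on a line, the optimum is the weighted median (not the mean). Total weight W = 660; half-weight = 330.
Sort by position and accumulate weight:
  mile 4 (S, w=10) → cum 10
  mile 18 (V, w=50) → cum 60
  mile 19 (U, w=10) → cum 70
  mile 22 (W, w=60) → cum 130
  mile 24 (Q, w=225) → cum 355  ≥ 330 → median here
  mile 33 (T, w=70) → cum 425
  mile 43 (P, w=60) → cum 485
  mile 47 (R, w=175) → cum 660
Optimal location: mile 24.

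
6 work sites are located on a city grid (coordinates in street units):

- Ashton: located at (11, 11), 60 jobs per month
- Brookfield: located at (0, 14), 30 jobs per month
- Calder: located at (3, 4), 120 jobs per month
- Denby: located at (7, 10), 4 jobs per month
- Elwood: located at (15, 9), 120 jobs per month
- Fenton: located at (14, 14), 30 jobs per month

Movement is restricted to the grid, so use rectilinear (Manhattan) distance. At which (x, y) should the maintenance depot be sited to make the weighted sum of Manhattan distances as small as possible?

Manhattan distance separates: Σwᵢ(|x−xᵢ|+|y−yᵢ|) = Σwᵢ|x−xᵢ| + Σwᵢ|y−yᵢ|, so x and y are optimised independently as 1-D weighted medians.
Total weight W = 364; half = 182.
x-coordinate, sorted with cumulative weight:
  x=0 (Brookfield, w=30) cum 30
  x=3 (Calder, w=120) cum 150
  x=7 (Denby, w=4) cum 154
  x=11 (Ashton, w=60) cum 214  ← median
  x=14 (Fenton, w=30) cum 244
  x=15 (Elwood, w=120) cum 364
⇒ x* = 11
y-coordinate, sorted with cumulative weight:
  y=4 (Calder, w=120) cum 120
  y=9 (Elwood, w=120) cum 240  ← median
  y=10 (Denby, w=4) cum 244
  y=11 (Ashton, w=60) cum 304
  y=14 (Brookfield, w=30) cum 334
  y=14 (Fenton, w=30) cum 364
⇒ y* = 9

(11, 9)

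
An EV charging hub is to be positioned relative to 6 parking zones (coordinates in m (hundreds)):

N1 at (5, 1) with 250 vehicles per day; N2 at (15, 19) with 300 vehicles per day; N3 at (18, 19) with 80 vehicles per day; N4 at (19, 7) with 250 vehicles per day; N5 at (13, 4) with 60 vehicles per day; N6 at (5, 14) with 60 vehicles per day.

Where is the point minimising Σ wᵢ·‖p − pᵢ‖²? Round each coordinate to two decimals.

(13.02, 10.30)

The minimiser of Σwᵢ‖p−pᵢ‖² is the weighted centroid p* = (Σwᵢpᵢ)/(Σwᵢ).
Σwᵢ = 1000.
Σwᵢxᵢ = 250·5 + 300·15 + 80·18 + 250·19 + 60·13 + 60·5 = 13020.
Σwᵢyᵢ = 250·1 + 300·19 + 80·19 + 250·7 + 60·4 + 60·14 = 10300.
x* = 13020/1000 = 13.02, y* = 10300/1000 = 10.30.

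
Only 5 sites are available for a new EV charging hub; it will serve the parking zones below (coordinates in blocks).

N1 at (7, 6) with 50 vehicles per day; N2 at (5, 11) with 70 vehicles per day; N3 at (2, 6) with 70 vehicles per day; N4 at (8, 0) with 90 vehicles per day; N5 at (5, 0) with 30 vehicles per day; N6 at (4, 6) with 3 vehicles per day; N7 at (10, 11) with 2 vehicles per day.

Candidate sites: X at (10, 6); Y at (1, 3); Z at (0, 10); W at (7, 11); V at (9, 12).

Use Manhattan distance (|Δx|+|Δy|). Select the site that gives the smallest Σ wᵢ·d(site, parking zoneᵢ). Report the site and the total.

X, total 2488 blocks

Total weighted distance at each candidate:
  X (10, 6): total = 2488
  Y (1, 3): total = 2732
  Z (0, 10): total = 3506
  W (7, 11): total = 2590
  V (9, 12): total = 3347
Minimum is at X with total 2488 blocks.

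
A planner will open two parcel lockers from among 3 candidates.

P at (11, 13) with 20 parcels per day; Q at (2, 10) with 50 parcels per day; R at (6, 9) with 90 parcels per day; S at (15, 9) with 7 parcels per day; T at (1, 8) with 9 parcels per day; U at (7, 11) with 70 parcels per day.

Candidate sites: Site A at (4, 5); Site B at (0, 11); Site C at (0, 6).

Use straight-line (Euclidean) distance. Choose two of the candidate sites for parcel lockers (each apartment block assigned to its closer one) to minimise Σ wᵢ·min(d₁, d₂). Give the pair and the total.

Evaluate every pair (each demand assigned to the nearer of the two):
  {Site A, Site B}: total = 1306.9
  {Site A, Site C}: total = 1410.3
  {Site B, Site C}: total = 1520.7
Best pair: {Site A, Site B} with total 1306.9.

{Site A, Site B}, total 1306.9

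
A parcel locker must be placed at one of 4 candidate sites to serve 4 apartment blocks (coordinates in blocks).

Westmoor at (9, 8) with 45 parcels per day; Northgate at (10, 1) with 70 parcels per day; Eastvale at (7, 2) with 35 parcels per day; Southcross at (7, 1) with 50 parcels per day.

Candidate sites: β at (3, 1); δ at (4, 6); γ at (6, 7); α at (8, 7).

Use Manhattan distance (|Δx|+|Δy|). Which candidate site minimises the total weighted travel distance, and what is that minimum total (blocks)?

Total weighted distance at each candidate:
  β (3, 1): total = 1450
  δ (4, 6): total = 1730
  γ (6, 7): total = 1440
  α (8, 7): total = 1210
Minimum is at α with total 1210 blocks.

α, total 1210 blocks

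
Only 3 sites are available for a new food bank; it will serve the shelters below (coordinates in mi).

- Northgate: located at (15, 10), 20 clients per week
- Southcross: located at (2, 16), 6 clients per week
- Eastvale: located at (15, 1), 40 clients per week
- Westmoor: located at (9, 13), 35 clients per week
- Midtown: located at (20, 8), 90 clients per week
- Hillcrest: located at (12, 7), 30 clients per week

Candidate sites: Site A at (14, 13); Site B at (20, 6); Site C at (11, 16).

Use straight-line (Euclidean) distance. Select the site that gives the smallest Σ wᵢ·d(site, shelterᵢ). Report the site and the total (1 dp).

Site B, total 1412.7 mi

Total weighted distance at each candidate:
  Site A (14, 13): total = 1686.8
  Site B (20, 6): total = 1412.7
  Site C (11, 16): total = 2300.8
Minimum is at Site B with total 1412.7 mi.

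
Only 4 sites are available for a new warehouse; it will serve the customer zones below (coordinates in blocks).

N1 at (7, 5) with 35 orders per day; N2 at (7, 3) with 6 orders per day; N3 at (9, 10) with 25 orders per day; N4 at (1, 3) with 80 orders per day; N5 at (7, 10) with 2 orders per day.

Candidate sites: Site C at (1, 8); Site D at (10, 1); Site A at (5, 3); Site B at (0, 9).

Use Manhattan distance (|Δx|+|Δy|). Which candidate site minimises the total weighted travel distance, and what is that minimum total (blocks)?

Site A, total 765 blocks

Total weighted distance at each candidate:
  Site C (1, 8): total = 1047
  Site D (10, 1): total = 1429
  Site A (5, 3): total = 765
  Site B (0, 9): total = 1289
Minimum is at Site A with total 765 blocks.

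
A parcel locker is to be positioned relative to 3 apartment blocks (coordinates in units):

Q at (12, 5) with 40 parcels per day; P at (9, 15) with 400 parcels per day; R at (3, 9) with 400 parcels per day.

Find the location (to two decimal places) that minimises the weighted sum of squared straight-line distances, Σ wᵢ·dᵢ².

The minimiser of Σwᵢ‖p−pᵢ‖² is the weighted centroid p* = (Σwᵢpᵢ)/(Σwᵢ).
Σwᵢ = 840.
Σwᵢxᵢ = 40·12 + 400·9 + 400·3 = 5280.
Σwᵢyᵢ = 40·5 + 400·15 + 400·9 = 9800.
x* = 5280/840 = 6.29, y* = 9800/840 = 11.67.

(6.29, 11.67)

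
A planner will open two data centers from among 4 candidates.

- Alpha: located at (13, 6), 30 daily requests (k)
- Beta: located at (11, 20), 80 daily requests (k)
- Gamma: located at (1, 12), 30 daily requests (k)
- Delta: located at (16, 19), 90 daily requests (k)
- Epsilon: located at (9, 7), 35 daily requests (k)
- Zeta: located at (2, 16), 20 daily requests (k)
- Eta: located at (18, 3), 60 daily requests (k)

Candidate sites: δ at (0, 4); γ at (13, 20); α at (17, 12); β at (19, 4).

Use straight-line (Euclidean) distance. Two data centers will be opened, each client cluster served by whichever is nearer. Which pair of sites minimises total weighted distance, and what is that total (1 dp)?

{γ, β}, total 1751.4

Evaluate every pair (each demand assigned to the nearer of the two):
  {γ, β}: total = 1751.4
  {γ, α}: total = 2201.2
  {δ, γ}: total = 2710.4
  {α, β}: total = 2831.7
  {δ, α}: total = 3011.4
  {δ, β}: total = 3899.6
Best pair: {γ, β} with total 1751.4.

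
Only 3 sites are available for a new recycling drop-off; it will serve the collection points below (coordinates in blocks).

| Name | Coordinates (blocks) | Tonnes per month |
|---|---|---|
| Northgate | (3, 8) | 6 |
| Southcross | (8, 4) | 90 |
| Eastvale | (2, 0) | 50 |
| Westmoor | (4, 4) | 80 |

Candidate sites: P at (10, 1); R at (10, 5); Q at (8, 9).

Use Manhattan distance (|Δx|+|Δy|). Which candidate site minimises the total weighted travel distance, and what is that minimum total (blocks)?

R, total 1540 blocks

Total weighted distance at each candidate:
  P (10, 1): total = 1704
  R (10, 5): total = 1540
  Q (8, 9): total = 1956
Minimum is at R with total 1540 blocks.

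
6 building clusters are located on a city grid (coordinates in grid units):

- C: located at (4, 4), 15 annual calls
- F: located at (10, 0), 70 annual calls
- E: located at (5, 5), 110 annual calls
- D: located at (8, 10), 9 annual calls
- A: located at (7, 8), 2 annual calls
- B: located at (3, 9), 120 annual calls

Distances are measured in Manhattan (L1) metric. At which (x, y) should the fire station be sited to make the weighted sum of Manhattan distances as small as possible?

(5, 5)

Manhattan distance separates: Σwᵢ(|x−xᵢ|+|y−yᵢ|) = Σwᵢ|x−xᵢ| + Σwᵢ|y−yᵢ|, so x and y are optimised independently as 1-D weighted medians.
Total weight W = 326; half = 163.
x-coordinate, sorted with cumulative weight:
  x=3 (B, w=120) cum 120
  x=4 (C, w=15) cum 135
  x=5 (E, w=110) cum 245  ← median
  x=7 (A, w=2) cum 247
  x=8 (D, w=9) cum 256
  x=10 (F, w=70) cum 326
⇒ x* = 5
y-coordinate, sorted with cumulative weight:
  y=0 (F, w=70) cum 70
  y=4 (C, w=15) cum 85
  y=5 (E, w=110) cum 195  ← median
  y=8 (A, w=2) cum 197
  y=9 (B, w=120) cum 317
  y=10 (D, w=9) cum 326
⇒ y* = 5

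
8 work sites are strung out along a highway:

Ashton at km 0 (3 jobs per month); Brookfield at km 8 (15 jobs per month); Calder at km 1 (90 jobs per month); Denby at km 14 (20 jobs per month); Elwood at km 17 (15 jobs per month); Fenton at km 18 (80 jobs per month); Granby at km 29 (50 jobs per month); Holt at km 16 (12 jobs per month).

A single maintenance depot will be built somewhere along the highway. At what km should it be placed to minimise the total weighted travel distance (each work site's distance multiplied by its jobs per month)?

For a sum of weighted absolute distances on a line, the optimum is the weighted median (not the mean). Total weight W = 285; half-weight = 142.5.
Sort by position and accumulate weight:
  km 0 (Ashton, w=3) → cum 3
  km 1 (Calder, w=90) → cum 93
  km 8 (Brookfield, w=15) → cum 108
  km 14 (Denby, w=20) → cum 128
  km 16 (Holt, w=12) → cum 140
  km 17 (Elwood, w=15) → cum 155  ≥ 142.5 → median here
  km 18 (Fenton, w=80) → cum 235
  km 29 (Granby, w=50) → cum 285
Optimal location: km 17.

x = 17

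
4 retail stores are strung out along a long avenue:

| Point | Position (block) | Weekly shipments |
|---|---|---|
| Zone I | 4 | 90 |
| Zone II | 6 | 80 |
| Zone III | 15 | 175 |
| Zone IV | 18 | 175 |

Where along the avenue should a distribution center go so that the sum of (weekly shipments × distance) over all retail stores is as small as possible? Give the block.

For a sum of weighted absolute distances on a line, the optimum is the weighted median (not the mean). Total weight W = 520; half-weight = 260.
Sort by position and accumulate weight:
  block 4 (Zone I, w=90) → cum 90
  block 6 (Zone II, w=80) → cum 170
  block 15 (Zone III, w=175) → cum 345  ≥ 260 → median here
  block 18 (Zone IV, w=175) → cum 520
Optimal location: block 15.

x = 15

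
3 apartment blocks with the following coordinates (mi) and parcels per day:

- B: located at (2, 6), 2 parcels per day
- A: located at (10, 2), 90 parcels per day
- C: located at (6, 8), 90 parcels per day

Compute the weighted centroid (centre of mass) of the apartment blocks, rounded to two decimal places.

The minimiser of Σwᵢ‖p−pᵢ‖² is the weighted centroid p* = (Σwᵢpᵢ)/(Σwᵢ).
Σwᵢ = 182.
Σwᵢxᵢ = 2·2 + 90·10 + 90·6 = 1444.
Σwᵢyᵢ = 2·6 + 90·2 + 90·8 = 912.
x* = 1444/182 = 7.93, y* = 912/182 = 5.01.

(7.93, 5.01)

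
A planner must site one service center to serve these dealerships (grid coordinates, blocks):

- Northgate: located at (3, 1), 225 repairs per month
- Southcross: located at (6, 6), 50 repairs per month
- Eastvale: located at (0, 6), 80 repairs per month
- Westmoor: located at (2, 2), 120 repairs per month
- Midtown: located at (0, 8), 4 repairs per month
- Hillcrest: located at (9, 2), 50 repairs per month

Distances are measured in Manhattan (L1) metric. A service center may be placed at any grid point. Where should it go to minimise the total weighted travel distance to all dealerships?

Manhattan distance separates: Σwᵢ(|x−xᵢ|+|y−yᵢ|) = Σwᵢ|x−xᵢ| + Σwᵢ|y−yᵢ|, so x and y are optimised independently as 1-D weighted medians.
Total weight W = 529; half = 264.5.
x-coordinate, sorted with cumulative weight:
  x=0 (Eastvale, w=80) cum 80
  x=0 (Midtown, w=4) cum 84
  x=2 (Westmoor, w=120) cum 204
  x=3 (Northgate, w=225) cum 429  ← median
  x=6 (Southcross, w=50) cum 479
  x=9 (Hillcrest, w=50) cum 529
⇒ x* = 3
y-coordinate, sorted with cumulative weight:
  y=1 (Northgate, w=225) cum 225
  y=2 (Westmoor, w=120) cum 345  ← median
  y=2 (Hillcrest, w=50) cum 395
  y=6 (Southcross, w=50) cum 445
  y=6 (Eastvale, w=80) cum 525
  y=8 (Midtown, w=4) cum 529
⇒ y* = 2

(3, 2)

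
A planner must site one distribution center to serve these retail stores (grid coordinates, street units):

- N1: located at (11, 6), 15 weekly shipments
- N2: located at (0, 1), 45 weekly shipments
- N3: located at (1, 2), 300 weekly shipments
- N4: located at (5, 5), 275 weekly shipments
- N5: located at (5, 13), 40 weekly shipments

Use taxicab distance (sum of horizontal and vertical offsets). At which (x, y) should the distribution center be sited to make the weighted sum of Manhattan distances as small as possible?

Manhattan distance separates: Σwᵢ(|x−xᵢ|+|y−yᵢ|) = Σwᵢ|x−xᵢ| + Σwᵢ|y−yᵢ|, so x and y are optimised independently as 1-D weighted medians.
Total weight W = 675; half = 337.5.
x-coordinate, sorted with cumulative weight:
  x=0 (N2, w=45) cum 45
  x=1 (N3, w=300) cum 345  ← median
  x=5 (N4, w=275) cum 620
  x=5 (N5, w=40) cum 660
  x=11 (N1, w=15) cum 675
⇒ x* = 1
y-coordinate, sorted with cumulative weight:
  y=1 (N2, w=45) cum 45
  y=2 (N3, w=300) cum 345  ← median
  y=5 (N4, w=275) cum 620
  y=6 (N1, w=15) cum 635
  y=13 (N5, w=40) cum 675
⇒ y* = 2

(1, 2)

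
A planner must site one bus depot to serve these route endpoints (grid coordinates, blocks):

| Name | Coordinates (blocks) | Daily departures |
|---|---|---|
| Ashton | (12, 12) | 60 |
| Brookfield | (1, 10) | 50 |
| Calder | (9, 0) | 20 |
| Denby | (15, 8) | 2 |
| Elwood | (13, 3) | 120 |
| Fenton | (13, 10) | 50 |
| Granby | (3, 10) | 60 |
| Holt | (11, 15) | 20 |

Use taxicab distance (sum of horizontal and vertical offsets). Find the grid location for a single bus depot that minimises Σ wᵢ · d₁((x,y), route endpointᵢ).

Manhattan distance separates: Σwᵢ(|x−xᵢ|+|y−yᵢ|) = Σwᵢ|x−xᵢ| + Σwᵢ|y−yᵢ|, so x and y are optimised independently as 1-D weighted medians.
Total weight W = 382; half = 191.
x-coordinate, sorted with cumulative weight:
  x=1 (Brookfield, w=50) cum 50
  x=3 (Granby, w=60) cum 110
  x=9 (Calder, w=20) cum 130
  x=11 (Holt, w=20) cum 150
  x=12 (Ashton, w=60) cum 210  ← median
  x=13 (Elwood, w=120) cum 330
  x=13 (Fenton, w=50) cum 380
  x=15 (Denby, w=2) cum 382
⇒ x* = 12
y-coordinate, sorted with cumulative weight:
  y=0 (Calder, w=20) cum 20
  y=3 (Elwood, w=120) cum 140
  y=8 (Denby, w=2) cum 142
  y=10 (Brookfield, w=50) cum 192  ← median
  y=10 (Fenton, w=50) cum 242
  y=10 (Granby, w=60) cum 302
  y=12 (Ashton, w=60) cum 362
  y=15 (Holt, w=20) cum 382
⇒ y* = 10

(12, 10)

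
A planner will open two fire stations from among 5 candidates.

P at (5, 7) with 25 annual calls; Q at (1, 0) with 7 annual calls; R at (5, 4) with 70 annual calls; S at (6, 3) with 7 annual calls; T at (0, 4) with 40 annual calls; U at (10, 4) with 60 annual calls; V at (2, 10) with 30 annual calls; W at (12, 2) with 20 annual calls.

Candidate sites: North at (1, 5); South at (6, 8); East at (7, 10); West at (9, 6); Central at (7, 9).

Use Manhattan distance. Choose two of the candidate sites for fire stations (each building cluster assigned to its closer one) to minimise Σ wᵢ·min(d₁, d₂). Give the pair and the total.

Evaluate every pair (each demand assigned to the nearer of the two):
  {North, West}: total = 1132
  {South, West}: total = 1426
  {North, South}: total = 1450
  {North, Central}: total = 1514
  {North, East}: total = 1589
  {East, West}: total = 1595
  {West, Central}: total = 1600
  {South, East}: total = 1796
  {South, Central}: total = 1826
  {East, Central}: total = 2094
Best pair: {North, West} with total 1132.

{North, West}, total 1132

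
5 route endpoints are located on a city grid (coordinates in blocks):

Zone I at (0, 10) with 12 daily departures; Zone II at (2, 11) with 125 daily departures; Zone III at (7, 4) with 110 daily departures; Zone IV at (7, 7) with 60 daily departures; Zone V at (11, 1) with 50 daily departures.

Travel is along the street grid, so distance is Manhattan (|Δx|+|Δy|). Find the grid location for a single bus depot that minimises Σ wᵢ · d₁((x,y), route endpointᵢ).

(7, 7)

Manhattan distance separates: Σwᵢ(|x−xᵢ|+|y−yᵢ|) = Σwᵢ|x−xᵢ| + Σwᵢ|y−yᵢ|, so x and y are optimised independently as 1-D weighted medians.
Total weight W = 357; half = 178.5.
x-coordinate, sorted with cumulative weight:
  x=0 (Zone I, w=12) cum 12
  x=2 (Zone II, w=125) cum 137
  x=7 (Zone III, w=110) cum 247  ← median
  x=7 (Zone IV, w=60) cum 307
  x=11 (Zone V, w=50) cum 357
⇒ x* = 7
y-coordinate, sorted with cumulative weight:
  y=1 (Zone V, w=50) cum 50
  y=4 (Zone III, w=110) cum 160
  y=7 (Zone IV, w=60) cum 220  ← median
  y=10 (Zone I, w=12) cum 232
  y=11 (Zone II, w=125) cum 357
⇒ y* = 7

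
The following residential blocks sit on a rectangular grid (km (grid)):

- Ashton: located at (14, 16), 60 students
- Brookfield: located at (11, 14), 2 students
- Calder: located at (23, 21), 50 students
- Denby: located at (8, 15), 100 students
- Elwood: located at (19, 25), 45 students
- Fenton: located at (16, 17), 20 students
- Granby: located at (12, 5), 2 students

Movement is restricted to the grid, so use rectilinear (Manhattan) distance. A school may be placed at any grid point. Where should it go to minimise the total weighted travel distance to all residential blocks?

(14, 16)

Manhattan distance separates: Σwᵢ(|x−xᵢ|+|y−yᵢ|) = Σwᵢ|x−xᵢ| + Σwᵢ|y−yᵢ|, so x and y are optimised independently as 1-D weighted medians.
Total weight W = 279; half = 139.5.
x-coordinate, sorted with cumulative weight:
  x=8 (Denby, w=100) cum 100
  x=11 (Brookfield, w=2) cum 102
  x=12 (Granby, w=2) cum 104
  x=14 (Ashton, w=60) cum 164  ← median
  x=16 (Fenton, w=20) cum 184
  x=19 (Elwood, w=45) cum 229
  x=23 (Calder, w=50) cum 279
⇒ x* = 14
y-coordinate, sorted with cumulative weight:
  y=5 (Granby, w=2) cum 2
  y=14 (Brookfield, w=2) cum 4
  y=15 (Denby, w=100) cum 104
  y=16 (Ashton, w=60) cum 164  ← median
  y=17 (Fenton, w=20) cum 184
  y=21 (Calder, w=50) cum 234
  y=25 (Elwood, w=45) cum 279
⇒ y* = 16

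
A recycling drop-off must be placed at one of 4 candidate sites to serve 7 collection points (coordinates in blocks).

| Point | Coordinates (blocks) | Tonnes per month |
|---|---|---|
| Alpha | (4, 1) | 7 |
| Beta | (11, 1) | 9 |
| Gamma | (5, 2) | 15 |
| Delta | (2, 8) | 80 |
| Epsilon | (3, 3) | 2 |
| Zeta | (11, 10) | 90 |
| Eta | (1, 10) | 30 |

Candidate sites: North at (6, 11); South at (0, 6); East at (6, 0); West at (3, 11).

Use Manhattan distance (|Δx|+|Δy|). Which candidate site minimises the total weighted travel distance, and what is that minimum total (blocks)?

Total weighted distance at each candidate:
  North (6, 11): total = 1671
  South (0, 6): total = 2174
  East (6, 0): total = 2892
  West (3, 11): total = 1640
Minimum is at West with total 1640 blocks.

West, total 1640 blocks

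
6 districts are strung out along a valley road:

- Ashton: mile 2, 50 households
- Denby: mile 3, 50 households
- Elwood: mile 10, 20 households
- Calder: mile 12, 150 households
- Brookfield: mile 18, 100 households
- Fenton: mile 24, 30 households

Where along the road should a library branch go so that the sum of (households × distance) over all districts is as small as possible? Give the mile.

For a sum of weighted absolute distances on a line, the optimum is the weighted median (not the mean). Total weight W = 400; half-weight = 200.
Sort by position and accumulate weight:
  mile 2 (Ashton, w=50) → cum 50
  mile 3 (Denby, w=50) → cum 100
  mile 10 (Elwood, w=20) → cum 120
  mile 12 (Calder, w=150) → cum 270  ≥ 200 → median here
  mile 18 (Brookfield, w=100) → cum 370
  mile 24 (Fenton, w=30) → cum 400
Optimal location: mile 12.

x = 12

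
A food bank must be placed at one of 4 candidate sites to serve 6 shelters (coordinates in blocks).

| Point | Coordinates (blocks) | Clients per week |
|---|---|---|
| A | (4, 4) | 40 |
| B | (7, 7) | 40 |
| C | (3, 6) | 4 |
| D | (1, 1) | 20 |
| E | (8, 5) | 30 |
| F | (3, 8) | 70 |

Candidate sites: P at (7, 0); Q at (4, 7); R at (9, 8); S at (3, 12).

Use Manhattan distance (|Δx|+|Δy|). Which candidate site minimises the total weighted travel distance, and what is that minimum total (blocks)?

Q, total 748 blocks

Total weighted distance at each candidate:
  P (7, 0): total = 1760
  Q (4, 7): total = 748
  R (9, 8): total = 1352
  S (3, 12): total = 1644
Minimum is at Q with total 748 blocks.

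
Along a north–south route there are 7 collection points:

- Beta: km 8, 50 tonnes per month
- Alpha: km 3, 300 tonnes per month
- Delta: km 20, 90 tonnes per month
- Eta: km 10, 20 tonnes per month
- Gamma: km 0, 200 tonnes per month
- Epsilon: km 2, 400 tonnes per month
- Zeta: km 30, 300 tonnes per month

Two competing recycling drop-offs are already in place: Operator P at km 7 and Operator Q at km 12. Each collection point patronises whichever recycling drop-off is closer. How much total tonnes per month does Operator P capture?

950

The indifferent point is the midpoint (7+12)/2 = 9.5; collection points left of it (closer to Operator P at 7) go to Operator P, those right go to Operator Q.
  Gamma at 0 (w=200) → Operator P
  Epsilon at 2 (w=400) → Operator P
  Alpha at 3 (w=300) → Operator P
  Beta at 8 (w=50) → Operator P
  Eta at 10 (w=20) → Operator Q
  Delta at 20 (w=90) → Operator Q
  Zeta at 30 (w=300) → Operator Q
Operator P captures 950; Operator Q captures 410.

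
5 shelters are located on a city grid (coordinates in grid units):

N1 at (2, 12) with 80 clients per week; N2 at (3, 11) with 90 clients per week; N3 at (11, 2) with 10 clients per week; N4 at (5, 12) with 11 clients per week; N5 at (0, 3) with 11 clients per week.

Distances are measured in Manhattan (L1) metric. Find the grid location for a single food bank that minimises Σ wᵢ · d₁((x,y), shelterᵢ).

(3, 11)

Manhattan distance separates: Σwᵢ(|x−xᵢ|+|y−yᵢ|) = Σwᵢ|x−xᵢ| + Σwᵢ|y−yᵢ|, so x and y are optimised independently as 1-D weighted medians.
Total weight W = 202; half = 101.
x-coordinate, sorted with cumulative weight:
  x=0 (N5, w=11) cum 11
  x=2 (N1, w=80) cum 91
  x=3 (N2, w=90) cum 181  ← median
  x=5 (N4, w=11) cum 192
  x=11 (N3, w=10) cum 202
⇒ x* = 3
y-coordinate, sorted with cumulative weight:
  y=2 (N3, w=10) cum 10
  y=3 (N5, w=11) cum 21
  y=11 (N2, w=90) cum 111  ← median
  y=12 (N1, w=80) cum 191
  y=12 (N4, w=11) cum 202
⇒ y* = 11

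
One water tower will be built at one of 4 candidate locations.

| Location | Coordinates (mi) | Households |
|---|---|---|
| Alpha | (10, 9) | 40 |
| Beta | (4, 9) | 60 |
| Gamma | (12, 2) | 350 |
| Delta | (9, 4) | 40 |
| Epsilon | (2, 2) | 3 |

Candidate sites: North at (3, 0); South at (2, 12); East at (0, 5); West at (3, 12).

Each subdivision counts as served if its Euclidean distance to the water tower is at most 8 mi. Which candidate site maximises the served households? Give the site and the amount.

West, covering 100

Coverage radius r = 8 mi; a point is covered iff (Δx)²+(Δy)² ≤ 8² = 64.
  North (3, 0): covers {Delta, Epsilon} → 43
  South (2, 12): covers {Beta} → 60
  East (0, 5): covers {Beta, Epsilon} → 63
  West (3, 12): covers {Alpha, Beta} → 100
Maximum coverage at West: 100 households.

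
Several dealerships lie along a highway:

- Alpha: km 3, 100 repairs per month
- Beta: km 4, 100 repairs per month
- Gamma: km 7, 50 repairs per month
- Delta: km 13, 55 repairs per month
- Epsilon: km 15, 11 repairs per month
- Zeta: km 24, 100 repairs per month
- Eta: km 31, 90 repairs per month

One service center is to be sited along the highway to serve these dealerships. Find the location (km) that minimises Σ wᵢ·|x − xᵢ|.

For a sum of weighted absolute distances on a line, the optimum is the weighted median (not the mean). Total weight W = 506; half-weight = 253.
Sort by position and accumulate weight:
  km 3 (Alpha, w=100) → cum 100
  km 4 (Beta, w=100) → cum 200
  km 7 (Gamma, w=50) → cum 250
  km 13 (Delta, w=55) → cum 305  ≥ 253 → median here
  km 15 (Epsilon, w=11) → cum 316
  km 24 (Zeta, w=100) → cum 416
  km 31 (Eta, w=90) → cum 506
Optimal location: km 13.

x = 13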